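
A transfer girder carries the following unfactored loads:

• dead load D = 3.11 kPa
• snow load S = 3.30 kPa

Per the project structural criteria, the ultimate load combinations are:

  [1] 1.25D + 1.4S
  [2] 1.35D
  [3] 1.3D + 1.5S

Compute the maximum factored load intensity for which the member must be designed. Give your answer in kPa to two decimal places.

8.99 kPa

[1] 1.25(3.11) + 1.4(3.30) = 3.89 + 4.62 = 8.51
[2] 1.35(3.11) = 4.20
[3] 1.3(3.11) + 1.5(3.30) = 4.04 + 4.95 = 8.99
Maximum is from combination 3.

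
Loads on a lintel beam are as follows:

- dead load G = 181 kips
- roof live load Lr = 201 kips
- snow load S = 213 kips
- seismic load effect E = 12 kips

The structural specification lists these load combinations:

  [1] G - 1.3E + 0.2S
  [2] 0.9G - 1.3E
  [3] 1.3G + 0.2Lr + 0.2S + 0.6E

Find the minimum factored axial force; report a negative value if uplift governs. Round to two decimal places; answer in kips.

[1] 1.0(181) - 1.3(12) + 0.2(213) = 181.00 - 15.60 + 42.60 = 208.00
[2] 0.9(181) - 1.3(12) = 162.90 - 15.60 = 147.30
[3] 1.3(181) + 0.2(201) + 0.2(213) + 0.6(12) = 235.30 + 40.20 + 42.60 + 7.20 = 325.30
Combination 2 gives the minimum: 147.30 kips.

147.30 kips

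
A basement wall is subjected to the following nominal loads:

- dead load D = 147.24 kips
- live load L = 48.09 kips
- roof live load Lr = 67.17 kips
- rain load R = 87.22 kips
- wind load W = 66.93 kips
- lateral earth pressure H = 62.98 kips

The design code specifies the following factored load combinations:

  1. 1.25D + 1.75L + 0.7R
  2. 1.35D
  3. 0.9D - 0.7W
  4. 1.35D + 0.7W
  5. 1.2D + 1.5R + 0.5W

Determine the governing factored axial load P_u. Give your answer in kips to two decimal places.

1. 1.25(147.24) + 1.75(48.09) + 0.7(87.22) = 184.05 + 84.16 + 61.05 = 329.26
2. 1.35(147.24) = 198.77
3. 0.9(147.24) - 0.7(66.93) = 132.52 - 46.85 = 85.67
4. 1.35(147.24) + 0.7(66.93) = 245.63
5. 1.2(147.24) + 1.5(87.22) + 0.5(66.93) = 340.98
Maximum is from combination 5.

340.98 kips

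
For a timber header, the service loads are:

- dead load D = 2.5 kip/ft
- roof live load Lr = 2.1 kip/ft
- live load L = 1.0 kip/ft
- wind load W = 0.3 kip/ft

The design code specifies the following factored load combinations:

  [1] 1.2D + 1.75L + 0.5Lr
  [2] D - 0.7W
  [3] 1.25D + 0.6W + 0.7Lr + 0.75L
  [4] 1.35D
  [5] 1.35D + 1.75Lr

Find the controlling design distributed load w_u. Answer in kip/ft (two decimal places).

[1] 1.2(2.5) + 1.75(1.0) + 0.5(2.1) = 5.80
[2] 1.0(2.5) - 0.7(0.3) = 2.29
[3] 1.25(2.5) + 0.6(0.3) + 0.7(2.1) + 0.75(1.0) = 5.53
[4] 1.35(2.5) = 3.38
[5] 1.35(2.5) + 1.75(2.1) = 7.05
The controlling combination is 5, giving 7.05 kip/ft.

7.05 kip/ft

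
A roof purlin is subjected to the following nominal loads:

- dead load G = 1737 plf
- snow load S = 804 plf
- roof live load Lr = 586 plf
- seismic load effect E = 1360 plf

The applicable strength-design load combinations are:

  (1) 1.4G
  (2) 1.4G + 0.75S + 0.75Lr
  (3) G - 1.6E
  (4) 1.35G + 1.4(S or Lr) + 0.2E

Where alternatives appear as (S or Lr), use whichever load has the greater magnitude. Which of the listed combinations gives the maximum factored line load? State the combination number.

(S or Lr) → S = 804 plf.
(1) 1.4(1737) = 2431.8
(2) 1.4(1737) + 0.75(804) + 0.75(586) = 2431.8 + 603.0 + 439.5 = 3474.3
(3) 1.0(1737) - 1.6(1360) = 1737.0 - 2176.0 = -439.0
(4) 1.35(1737) + 1.4(804) + 0.2(1360) = 2345.0 + 1125.6 + 272.0 = 3742.6
The largest value is 3742.6 plf from combination 4.

Combination 4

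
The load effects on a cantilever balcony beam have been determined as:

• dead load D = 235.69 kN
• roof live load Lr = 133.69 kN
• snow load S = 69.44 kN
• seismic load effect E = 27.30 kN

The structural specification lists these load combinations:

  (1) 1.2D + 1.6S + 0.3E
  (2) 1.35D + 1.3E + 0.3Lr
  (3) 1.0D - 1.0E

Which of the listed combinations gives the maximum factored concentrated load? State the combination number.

Combination 1

(1) 1.2(235.69) + 1.6(69.44) + 0.3(27.30) = 282.83 + 111.10 + 8.19 = 402.12
(2) 1.35(235.69) + 1.3(27.30) + 0.3(133.69) = 318.18 + 35.49 + 40.11 = 393.78
(3) 1.0(235.69) - 1.0(27.30) = 235.69 - 27.30 = 208.39
The largest value is 402.12 kN from combination 1.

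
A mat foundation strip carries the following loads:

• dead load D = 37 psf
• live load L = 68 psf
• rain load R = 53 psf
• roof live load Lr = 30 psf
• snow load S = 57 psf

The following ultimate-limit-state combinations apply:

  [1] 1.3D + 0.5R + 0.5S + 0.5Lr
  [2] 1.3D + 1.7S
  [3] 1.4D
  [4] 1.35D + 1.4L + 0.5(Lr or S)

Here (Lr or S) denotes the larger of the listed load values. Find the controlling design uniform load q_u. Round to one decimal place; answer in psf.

(Lr or S) → S = 57 psf.
[1] 1.3(37) + 0.5(53) + 0.5(57) + 0.5(30) = 48.1 + 26.5 + 28.5 + 15.0 = 118.1
[2] 1.3(37) + 1.7(57) = 48.1 + 96.9 = 145.0
[3] 1.4(37) = 51.8
[4] 1.35(37) + 1.4(68) + 0.5(57) = 50.0 + 95.2 + 28.5 = 173.7
Combination 4 governs: q_u = 173.7 psf.

173.7 psf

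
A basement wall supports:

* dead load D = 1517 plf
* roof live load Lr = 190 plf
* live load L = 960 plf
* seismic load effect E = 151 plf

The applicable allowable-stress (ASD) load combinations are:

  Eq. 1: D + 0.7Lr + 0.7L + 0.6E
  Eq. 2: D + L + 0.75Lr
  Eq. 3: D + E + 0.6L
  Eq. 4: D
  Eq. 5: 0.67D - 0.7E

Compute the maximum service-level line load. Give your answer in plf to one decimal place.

Eq. 1: 1.0(1517) + 0.7(190) + 0.7(960) + 0.6(151) = 1517.0 + 133.0 + 672.0 + 90.6 = 2412.6
Eq. 2: 1.0(1517) + 1.0(960) + 0.75(190) = 1517.0 + 960.0 + 142.5 = 2619.5
Eq. 3: 1.0(1517) + 1.0(151) + 0.6(960) = 1517.0 + 151.0 + 576.0 = 2244.0
Eq. 4: 1.0(1517) = 1517.0
Eq. 5: 0.67(1517) - 0.7(151) = 1016.4 - 105.7 = 910.7
The controlling combination is 2, giving 2619.5 plf.

2619.5 plf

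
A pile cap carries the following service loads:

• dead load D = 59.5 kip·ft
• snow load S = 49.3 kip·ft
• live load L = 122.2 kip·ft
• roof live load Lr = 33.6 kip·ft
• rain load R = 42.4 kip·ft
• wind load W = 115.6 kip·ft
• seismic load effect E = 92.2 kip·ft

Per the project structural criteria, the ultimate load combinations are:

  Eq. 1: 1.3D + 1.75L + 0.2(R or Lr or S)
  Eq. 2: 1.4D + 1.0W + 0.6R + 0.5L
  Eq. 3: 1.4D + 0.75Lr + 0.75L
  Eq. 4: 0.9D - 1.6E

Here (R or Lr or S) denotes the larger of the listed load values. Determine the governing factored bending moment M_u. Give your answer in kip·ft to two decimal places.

(R or Lr or S) → S = 49.3 kip·ft.
Eq. 1: 1.3(59.5) + 1.75(122.2) + 0.2(49.3) = 77.35 + 213.85 + 9.86 = 301.06
Eq. 2: 1.4(59.5) + 1.0(115.6) + 0.6(42.4) + 0.5(122.2) = 83.30 + 115.60 + 25.44 + 61.10 = 285.44
Eq. 3: 1.4(59.5) + 0.75(33.6) + 0.75(122.2) = 83.30 + 25.20 + 91.65 = 200.15
Eq. 4: 0.9(59.5) - 1.6(92.2) = 53.55 - 147.52 = -93.97
The controlling combination is 1, giving 301.06 kip·ft.

301.06 kip·ft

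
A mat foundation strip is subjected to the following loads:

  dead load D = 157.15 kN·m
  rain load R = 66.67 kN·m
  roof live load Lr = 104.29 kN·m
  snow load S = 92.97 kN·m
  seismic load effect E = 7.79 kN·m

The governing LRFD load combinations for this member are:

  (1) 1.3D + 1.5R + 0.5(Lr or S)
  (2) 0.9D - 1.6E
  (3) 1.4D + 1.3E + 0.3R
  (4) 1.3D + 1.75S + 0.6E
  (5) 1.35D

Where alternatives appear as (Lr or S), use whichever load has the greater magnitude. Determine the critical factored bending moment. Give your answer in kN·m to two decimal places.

371.67 kN·m

(Lr or S) → Lr = 104.29 kN·m.
(1) 1.3(157.15) + 1.5(66.67) + 0.5(104.29) = 356.45
(2) 0.9(157.15) - 1.6(7.79) = 128.97
(3) 1.4(157.15) + 1.3(7.79) + 0.3(66.67) = 250.14
(4) 1.3(157.15) + 1.75(92.97) + 0.6(7.79) = 371.67
(5) 1.35(157.15) = 212.15
The controlling combination is 4, giving 371.67 kN·m.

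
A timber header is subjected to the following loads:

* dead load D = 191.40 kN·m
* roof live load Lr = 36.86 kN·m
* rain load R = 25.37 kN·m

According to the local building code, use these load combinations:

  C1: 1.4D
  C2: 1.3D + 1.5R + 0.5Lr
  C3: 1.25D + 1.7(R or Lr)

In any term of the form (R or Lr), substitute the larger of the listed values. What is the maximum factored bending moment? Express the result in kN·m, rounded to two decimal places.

(R or Lr) → Lr = 36.86 kN·m.
C1: 1.4(191.40) = 267.96
C2: 1.3(191.40) + 1.5(25.37) + 0.5(36.86) = 305.31
C3: 1.25(191.40) + 1.7(36.86) = 301.91
The controlling combination is 2, giving 305.31 kN·m.

305.31 kN·m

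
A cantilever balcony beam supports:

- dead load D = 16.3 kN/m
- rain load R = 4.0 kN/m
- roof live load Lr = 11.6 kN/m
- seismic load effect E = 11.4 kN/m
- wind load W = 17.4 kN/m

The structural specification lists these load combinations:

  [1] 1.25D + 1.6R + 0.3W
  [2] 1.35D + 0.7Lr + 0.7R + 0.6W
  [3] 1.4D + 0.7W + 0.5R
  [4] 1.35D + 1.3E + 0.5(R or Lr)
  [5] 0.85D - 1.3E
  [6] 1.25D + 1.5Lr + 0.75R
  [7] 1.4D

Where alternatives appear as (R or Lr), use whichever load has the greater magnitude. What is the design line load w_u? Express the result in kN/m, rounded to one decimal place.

(R or Lr) → Lr = 11.6 kN/m.
[1] 1.25(16.3) + 1.6(4.0) + 0.3(17.4) = 20.4 + 6.4 + 5.2 = 32.0
[2] 1.35(16.3) + 0.7(11.6) + 0.7(4.0) + 0.6(17.4) = 43.4
[3] 1.4(16.3) + 0.7(17.4) + 0.5(4.0) = 22.8 + 12.2 + 2.0 = 37.0
[4] 1.35(16.3) + 1.3(11.4) + 0.5(11.6) = 22.0 + 14.8 + 5.8 = 42.6
[5] 0.85(16.3) - 1.3(11.4) = -1.0
[6] 1.25(16.3) + 1.5(11.6) + 0.75(4.0) = 20.4 + 17.4 + 3.0 = 40.8
[7] 1.4(16.3) = 22.8
Combination 2 governs: w_u = 43.4 kN/m.

43.4 kN/m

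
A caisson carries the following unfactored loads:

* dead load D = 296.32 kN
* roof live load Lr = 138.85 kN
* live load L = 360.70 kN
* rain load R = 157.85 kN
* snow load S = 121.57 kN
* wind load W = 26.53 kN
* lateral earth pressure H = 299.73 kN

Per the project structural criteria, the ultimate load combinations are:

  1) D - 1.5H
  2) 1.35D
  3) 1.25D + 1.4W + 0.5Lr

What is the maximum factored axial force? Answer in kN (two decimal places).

1) 1.0(296.32) - 1.5(299.73) = 296.32 - 449.60 = -153.28
2) 1.35(296.32) = 400.03
3) 1.25(296.32) + 1.4(26.53) + 0.5(138.85) = 370.40 + 37.14 + 69.43 = 476.97
Maximum is from combination 3.

476.97 kN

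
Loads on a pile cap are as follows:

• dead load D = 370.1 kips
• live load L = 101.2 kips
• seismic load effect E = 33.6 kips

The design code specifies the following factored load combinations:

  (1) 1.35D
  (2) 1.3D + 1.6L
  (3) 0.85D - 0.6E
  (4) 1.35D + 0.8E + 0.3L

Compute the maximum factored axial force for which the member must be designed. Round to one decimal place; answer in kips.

(1) 1.35(370.1) = 499.6
(2) 1.3(370.1) + 1.6(101.2) = 643.1
(3) 0.85(370.1) - 0.6(33.6) = 314.6 - 20.2 = 294.4
(4) 1.35(370.1) + 0.8(33.6) + 0.3(101.2) = 499.6 + 26.9 + 30.4 = 556.9
Combination 2 governs: P_u = 643.1 kips.

643.1 kips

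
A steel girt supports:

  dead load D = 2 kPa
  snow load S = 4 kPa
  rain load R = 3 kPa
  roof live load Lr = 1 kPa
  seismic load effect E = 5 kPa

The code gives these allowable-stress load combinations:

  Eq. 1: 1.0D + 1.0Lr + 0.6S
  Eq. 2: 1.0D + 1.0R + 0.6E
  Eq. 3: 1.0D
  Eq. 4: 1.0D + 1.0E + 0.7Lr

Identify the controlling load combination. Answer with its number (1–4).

Combination 2

Eq. 1: 1.0(2) + 1.0(1) + 0.6(4) = 2.00 + 1.00 + 2.40 = 5.40
Eq. 2: 1.0(2) + 1.0(3) + 0.6(5) = 2.00 + 3.00 + 3.00 = 8.00
Eq. 3: 1.0(2) = 2.00
Eq. 4: 1.0(2) + 1.0(5) + 0.7(1) = 2.00 + 5.00 + 0.70 = 7.70
The largest value is 8.00 kPa from combination 2.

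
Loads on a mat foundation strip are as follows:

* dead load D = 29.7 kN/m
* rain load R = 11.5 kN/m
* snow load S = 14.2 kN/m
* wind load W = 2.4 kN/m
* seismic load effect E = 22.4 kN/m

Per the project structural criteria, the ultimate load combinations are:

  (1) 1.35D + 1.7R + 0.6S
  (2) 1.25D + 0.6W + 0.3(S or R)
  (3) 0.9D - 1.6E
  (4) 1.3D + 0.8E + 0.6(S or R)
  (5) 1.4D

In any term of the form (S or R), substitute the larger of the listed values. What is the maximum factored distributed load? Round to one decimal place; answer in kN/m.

68.2 kN/m

(S or R) → S = 14.2 kN/m.
(1) 1.35(29.7) + 1.7(11.5) + 0.6(14.2) = 40.1 + 19.6 + 8.5 = 68.2
(2) 1.25(29.7) + 0.6(2.4) + 0.3(14.2) = 37.1 + 1.4 + 4.3 = 42.8
(3) 0.9(29.7) - 1.6(22.4) = 26.7 - 35.8 = -9.1
(4) 1.3(29.7) + 0.8(22.4) + 0.6(14.2) = 65.1
(5) 1.4(29.7) = 41.6
Maximum is from combination 1.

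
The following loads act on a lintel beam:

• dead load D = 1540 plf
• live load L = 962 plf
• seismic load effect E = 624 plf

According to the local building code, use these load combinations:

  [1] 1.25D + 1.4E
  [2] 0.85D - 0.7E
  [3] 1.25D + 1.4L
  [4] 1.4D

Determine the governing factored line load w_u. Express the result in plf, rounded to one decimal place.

[1] 1.25(1540) + 1.4(624) = 2798.6
[2] 0.85(1540) - 0.7(624) = 872.2
[3] 1.25(1540) + 1.4(962) = 3271.8
[4] 1.4(1540) = 2156.0
The controlling combination is 3, giving 3271.8 plf.

3271.8 plf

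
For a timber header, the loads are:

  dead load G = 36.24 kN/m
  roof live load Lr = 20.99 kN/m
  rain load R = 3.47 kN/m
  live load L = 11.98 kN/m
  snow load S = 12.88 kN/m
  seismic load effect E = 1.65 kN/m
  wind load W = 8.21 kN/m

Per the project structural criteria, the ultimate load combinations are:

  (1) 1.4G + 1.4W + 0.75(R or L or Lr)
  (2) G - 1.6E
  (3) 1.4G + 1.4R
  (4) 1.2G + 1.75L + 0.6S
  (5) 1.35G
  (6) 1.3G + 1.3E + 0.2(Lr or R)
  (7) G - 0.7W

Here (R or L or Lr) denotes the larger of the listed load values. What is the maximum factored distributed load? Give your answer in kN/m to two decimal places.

(R or L or Lr) → Lr = 20.99 kN/m; (Lr or R) → Lr = 20.99 kN/m.
(1) 1.4(36.24) + 1.4(8.21) + 0.75(20.99) = 50.74 + 11.49 + 15.74 = 77.97
(2) 1.0(36.24) - 1.6(1.65) = 36.24 - 2.64 = 33.60
(3) 1.4(36.24) + 1.4(3.47) = 55.59
(4) 1.2(36.24) + 1.75(11.98) + 0.6(12.88) = 72.18
(5) 1.35(36.24) = 48.92
(6) 1.3(36.24) + 1.3(1.65) + 0.2(20.99) = 47.11 + 2.15 + 4.20 = 53.46
(7) 1.0(36.24) - 0.7(8.21) = 36.24 - 5.75 = 30.49
Maximum is from combination 1.

77.97 kN/m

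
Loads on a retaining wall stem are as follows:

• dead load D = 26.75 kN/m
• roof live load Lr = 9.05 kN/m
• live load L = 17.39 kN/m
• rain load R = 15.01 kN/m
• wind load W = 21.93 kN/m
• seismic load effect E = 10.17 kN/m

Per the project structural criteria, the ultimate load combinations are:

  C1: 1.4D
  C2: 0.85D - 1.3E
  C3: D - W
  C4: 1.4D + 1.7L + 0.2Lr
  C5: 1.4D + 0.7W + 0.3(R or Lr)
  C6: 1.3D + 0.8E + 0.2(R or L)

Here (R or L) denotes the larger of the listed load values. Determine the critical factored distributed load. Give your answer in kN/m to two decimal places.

(R or Lr) → R = 15.01 kN/m; (R or L) → L = 17.39 kN/m.
C1: 1.4(26.75) = 37.45
C2: 0.85(26.75) - 1.3(10.17) = 22.74 - 13.22 = 9.52
C3: 1.0(26.75) - 1.0(21.93) = 26.75 - 21.93 = 4.82
C4: 1.4(26.75) + 1.7(17.39) + 0.2(9.05) = 37.45 + 29.56 + 1.81 = 68.82
C5: 1.4(26.75) + 0.7(21.93) + 0.3(15.01) = 37.45 + 15.35 + 4.50 = 57.30
C6: 1.3(26.75) + 0.8(10.17) + 0.2(17.39) = 46.39
The controlling combination is 4, giving 68.82 kN/m.

68.82 kN/m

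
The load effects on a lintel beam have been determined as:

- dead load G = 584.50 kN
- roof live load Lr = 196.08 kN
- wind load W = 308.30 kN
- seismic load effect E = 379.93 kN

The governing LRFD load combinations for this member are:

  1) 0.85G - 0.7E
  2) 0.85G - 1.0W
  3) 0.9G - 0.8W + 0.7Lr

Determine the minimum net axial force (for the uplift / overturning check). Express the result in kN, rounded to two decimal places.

1) 0.85(584.50) - 0.7(379.93) = 230.87
2) 0.85(584.50) - 1.0(308.30) = 496.83 - 308.30 = 188.53
3) 0.9(584.50) - 0.8(308.30) + 0.7(196.08) = 526.05 - 246.64 + 137.26 = 416.67
Combination 2 gives the minimum: 188.53 kN.

188.53 kN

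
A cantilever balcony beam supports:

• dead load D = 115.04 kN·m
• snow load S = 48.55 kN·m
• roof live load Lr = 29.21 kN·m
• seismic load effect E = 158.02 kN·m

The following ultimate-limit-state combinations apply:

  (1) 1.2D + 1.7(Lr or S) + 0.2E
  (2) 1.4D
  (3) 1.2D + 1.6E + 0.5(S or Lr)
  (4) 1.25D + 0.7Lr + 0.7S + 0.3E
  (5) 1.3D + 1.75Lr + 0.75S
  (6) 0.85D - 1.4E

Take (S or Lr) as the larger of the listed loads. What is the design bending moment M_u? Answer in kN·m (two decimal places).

(Lr or S) → S = 48.55 kN·m; (S or Lr) → S = 48.55 kN·m.
(1) 1.2(115.04) + 1.7(48.55) + 0.2(158.02) = 252.19
(2) 1.4(115.04) = 161.06
(3) 1.2(115.04) + 1.6(158.02) + 0.5(48.55) = 415.16
(4) 1.25(115.04) + 0.7(29.21) + 0.7(48.55) + 0.3(158.02) = 245.64
(5) 1.3(115.04) + 1.75(29.21) + 0.75(48.55) = 237.08
(6) 0.85(115.04) - 1.4(158.02) = -123.44
The controlling combination is 3, giving 415.16 kN·m.

415.16 kN·m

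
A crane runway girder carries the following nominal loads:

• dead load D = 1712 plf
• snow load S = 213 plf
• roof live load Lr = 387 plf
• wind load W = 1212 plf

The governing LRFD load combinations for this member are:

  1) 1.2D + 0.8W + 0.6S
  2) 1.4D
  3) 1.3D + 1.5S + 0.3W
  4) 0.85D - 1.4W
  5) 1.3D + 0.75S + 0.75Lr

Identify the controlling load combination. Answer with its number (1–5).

1) 1.2(1712) + 0.8(1212) + 0.6(213) = 3151.8
2) 1.4(1712) = 2396.8
3) 1.3(1712) + 1.5(213) + 0.3(1212) = 2908.7
4) 0.85(1712) - 1.4(1212) = -241.6
5) 1.3(1712) + 0.75(213) + 0.75(387) = 2675.6
The largest value is 3151.8 plf from combination 1.

Combination 1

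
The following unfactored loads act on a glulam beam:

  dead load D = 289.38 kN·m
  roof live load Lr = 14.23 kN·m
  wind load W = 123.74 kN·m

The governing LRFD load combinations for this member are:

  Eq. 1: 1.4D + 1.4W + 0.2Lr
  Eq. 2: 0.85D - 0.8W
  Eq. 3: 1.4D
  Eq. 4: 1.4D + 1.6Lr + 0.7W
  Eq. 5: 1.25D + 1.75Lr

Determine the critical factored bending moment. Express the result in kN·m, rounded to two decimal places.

581.21 kN·m

Eq. 1: 1.4(289.38) + 1.4(123.74) + 0.2(14.23) = 581.21
Eq. 2: 0.85(289.38) - 0.8(123.74) = 245.97 - 98.99 = 146.98
Eq. 3: 1.4(289.38) = 405.13
Eq. 4: 1.4(289.38) + 1.6(14.23) + 0.7(123.74) = 405.13 + 22.77 + 86.62 = 514.52
Eq. 5: 1.25(289.38) + 1.75(14.23) = 361.73 + 24.90 = 386.63
The controlling combination is 1, giving 581.21 kN·m.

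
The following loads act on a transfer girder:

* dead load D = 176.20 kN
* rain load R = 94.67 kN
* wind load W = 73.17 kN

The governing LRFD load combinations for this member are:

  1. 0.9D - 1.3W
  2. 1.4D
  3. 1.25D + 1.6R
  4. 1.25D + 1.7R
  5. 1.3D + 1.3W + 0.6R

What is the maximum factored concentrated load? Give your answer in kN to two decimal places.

381.19 kN

1. 0.9(176.20) - 1.3(73.17) = 63.46
2. 1.4(176.20) = 246.68
3. 1.25(176.20) + 1.6(94.67) = 371.72
4. 1.25(176.20) + 1.7(94.67) = 381.19
5. 1.3(176.20) + 1.3(73.17) + 0.6(94.67) = 380.98
Combination 4 governs: P_u = 381.19 kN.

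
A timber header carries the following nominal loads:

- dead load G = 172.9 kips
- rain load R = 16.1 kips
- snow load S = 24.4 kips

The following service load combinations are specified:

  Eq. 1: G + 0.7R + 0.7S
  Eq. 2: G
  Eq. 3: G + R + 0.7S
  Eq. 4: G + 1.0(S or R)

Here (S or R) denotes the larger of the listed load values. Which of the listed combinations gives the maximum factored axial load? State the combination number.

(S or R) → S = 24.4 kips.
Eq. 1: 1.0(172.9) + 0.7(16.1) + 0.7(24.4) = 172.9 + 11.3 + 17.1 = 201.3
Eq. 2: 1.0(172.9) = 172.9
Eq. 3: 1.0(172.9) + 1.0(16.1) + 0.7(24.4) = 172.9 + 16.1 + 17.1 = 206.1
Eq. 4: 1.0(172.9) + 1.0(24.4) = 172.9 + 24.4 = 197.3
The largest value is 206.1 kips from combination 3.

Combination 3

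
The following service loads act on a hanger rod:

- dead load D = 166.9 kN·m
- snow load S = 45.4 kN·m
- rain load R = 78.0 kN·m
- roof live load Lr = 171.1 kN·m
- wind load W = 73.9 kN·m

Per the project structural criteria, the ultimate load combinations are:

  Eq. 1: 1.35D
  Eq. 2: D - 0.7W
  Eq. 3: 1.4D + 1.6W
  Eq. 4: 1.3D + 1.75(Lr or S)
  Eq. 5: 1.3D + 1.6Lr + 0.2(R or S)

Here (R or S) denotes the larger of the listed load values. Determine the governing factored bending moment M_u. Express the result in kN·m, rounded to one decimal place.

516.4 kN·m

(Lr or S) → Lr = 171.1 kN·m; (R or S) → R = 78.0 kN·m.
Eq. 1: 1.35(166.9) = 225.3
Eq. 2: 1.0(166.9) - 0.7(73.9) = 166.9 - 51.7 = 115.2
Eq. 3: 1.4(166.9) + 1.6(73.9) = 233.7 + 118.2 = 351.9
Eq. 4: 1.3(166.9) + 1.75(171.1) = 217.0 + 299.4 = 516.4
Eq. 5: 1.3(166.9) + 1.6(171.1) + 0.2(78.0) = 506.3
Combination 4 governs: M_u = 516.4 kN·m.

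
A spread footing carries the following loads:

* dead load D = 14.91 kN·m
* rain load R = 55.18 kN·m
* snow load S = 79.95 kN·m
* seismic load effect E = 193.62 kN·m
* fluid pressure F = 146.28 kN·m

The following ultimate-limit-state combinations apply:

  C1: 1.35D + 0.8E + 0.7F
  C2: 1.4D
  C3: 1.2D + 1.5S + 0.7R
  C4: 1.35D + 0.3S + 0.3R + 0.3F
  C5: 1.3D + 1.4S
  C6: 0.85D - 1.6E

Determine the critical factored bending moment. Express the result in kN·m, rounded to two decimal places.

277.42 kN·m

C1: 1.35(14.91) + 0.8(193.62) + 0.7(146.28) = 277.42
C2: 1.4(14.91) = 20.87
C3: 1.2(14.91) + 1.5(79.95) + 0.7(55.18) = 176.44
C4: 1.35(14.91) + 0.3(79.95) + 0.3(55.18) + 0.3(146.28) = 20.13 + 23.99 + 16.55 + 43.88 = 104.55
C5: 1.3(14.91) + 1.4(79.95) = 19.38 + 111.93 = 131.31
C6: 0.85(14.91) - 1.6(193.62) = 12.67 - 309.79 = -297.12
Maximum is from combination 1.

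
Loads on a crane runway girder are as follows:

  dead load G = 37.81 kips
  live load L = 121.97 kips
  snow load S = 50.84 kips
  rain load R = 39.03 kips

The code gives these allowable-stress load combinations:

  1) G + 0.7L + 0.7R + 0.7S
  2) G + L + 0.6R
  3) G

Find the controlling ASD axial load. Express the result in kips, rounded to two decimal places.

186.10 kips

1) 1.0(37.81) + 0.7(121.97) + 0.7(39.03) + 0.7(50.84) = 37.81 + 85.38 + 27.32 + 35.59 = 186.10
2) 1.0(37.81) + 1.0(121.97) + 0.6(39.03) = 37.81 + 121.97 + 23.42 = 183.20
3) 1.0(37.81) = 37.81
Combination 1 governs: P = 186.10 kips.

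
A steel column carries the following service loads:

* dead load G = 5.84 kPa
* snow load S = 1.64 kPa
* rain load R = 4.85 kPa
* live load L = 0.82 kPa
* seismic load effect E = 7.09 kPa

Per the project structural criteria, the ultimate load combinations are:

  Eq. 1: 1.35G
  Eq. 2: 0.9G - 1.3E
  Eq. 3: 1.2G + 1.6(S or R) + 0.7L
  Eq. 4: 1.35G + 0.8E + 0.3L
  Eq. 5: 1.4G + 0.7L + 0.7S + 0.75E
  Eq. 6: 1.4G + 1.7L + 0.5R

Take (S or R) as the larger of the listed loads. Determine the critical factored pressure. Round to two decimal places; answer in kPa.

(S or R) → R = 4.85 kPa.
Eq. 1: 1.35(5.84) = 7.88
Eq. 2: 0.9(5.84) - 1.3(7.09) = -3.96
Eq. 3: 1.2(5.84) + 1.6(4.85) + 0.7(0.82) = 15.34
Eq. 4: 1.35(5.84) + 0.8(7.09) + 0.3(0.82) = 13.80
Eq. 5: 1.4(5.84) + 0.7(0.82) + 0.7(1.64) + 0.75(7.09) = 15.22
Eq. 6: 1.4(5.84) + 1.7(0.82) + 0.5(4.85) = 12.00
Combination 3 governs: p_u = 15.34 kPa.

15.34 kPa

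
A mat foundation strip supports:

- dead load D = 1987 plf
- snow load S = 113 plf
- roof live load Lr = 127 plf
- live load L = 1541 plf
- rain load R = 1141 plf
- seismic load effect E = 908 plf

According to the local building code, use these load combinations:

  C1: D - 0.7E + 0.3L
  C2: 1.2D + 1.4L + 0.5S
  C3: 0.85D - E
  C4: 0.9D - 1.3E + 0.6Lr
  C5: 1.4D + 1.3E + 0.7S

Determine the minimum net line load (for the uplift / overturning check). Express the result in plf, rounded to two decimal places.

C1: 1.0(1987) - 0.7(908) + 0.3(1541) = 1987.00 - 635.60 + 462.30 = 1813.70
C2: 1.2(1987) + 1.4(1541) + 0.5(113) = 2384.40 + 2157.40 + 56.50 = 4598.30
C3: 0.85(1987) - 1.0(908) = 1688.95 - 908.00 = 780.95
C4: 0.9(1987) - 1.3(908) + 0.6(127) = 1788.30 - 1180.40 + 76.20 = 684.10
C5: 1.4(1987) + 1.3(908) + 0.7(113) = 2781.80 + 1180.40 + 79.10 = 4041.30
Combination 4 gives the minimum: 684.10 plf.

684.10 plf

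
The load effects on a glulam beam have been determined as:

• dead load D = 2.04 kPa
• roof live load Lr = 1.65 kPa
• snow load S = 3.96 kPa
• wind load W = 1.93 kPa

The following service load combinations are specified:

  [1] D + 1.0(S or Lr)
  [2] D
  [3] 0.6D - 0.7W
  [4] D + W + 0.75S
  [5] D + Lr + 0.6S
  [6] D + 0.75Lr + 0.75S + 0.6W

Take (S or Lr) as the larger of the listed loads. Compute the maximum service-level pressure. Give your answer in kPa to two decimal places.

(S or Lr) → S = 3.96 kPa.
[1] 1.0(2.04) + 1.0(3.96) = 2.04 + 3.96 = 6.00
[2] 1.0(2.04) = 2.04
[3] 0.6(2.04) - 0.7(1.93) = 1.22 - 1.35 = -0.13
[4] 1.0(2.04) + 1.0(1.93) + 0.75(3.96) = 2.04 + 1.93 + 2.97 = 6.94
[5] 1.0(2.04) + 1.0(1.65) + 0.6(3.96) = 2.04 + 1.65 + 2.38 = 6.07
[6] 1.0(2.04) + 0.75(1.65) + 0.75(3.96) + 0.6(1.93) = 2.04 + 1.24 + 2.97 + 1.16 = 7.41
Maximum is from combination 6.

7.41 kPa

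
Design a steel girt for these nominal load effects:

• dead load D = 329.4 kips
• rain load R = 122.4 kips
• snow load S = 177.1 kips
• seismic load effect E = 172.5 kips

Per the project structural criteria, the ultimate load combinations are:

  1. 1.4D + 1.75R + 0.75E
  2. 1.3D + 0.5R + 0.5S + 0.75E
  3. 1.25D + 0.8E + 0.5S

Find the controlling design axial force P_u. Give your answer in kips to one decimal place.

804.7 kips

1. 1.4(329.4) + 1.75(122.4) + 0.75(172.5) = 804.7
2. 1.3(329.4) + 0.5(122.4) + 0.5(177.1) + 0.75(172.5) = 707.3
3. 1.25(329.4) + 0.8(172.5) + 0.5(177.1) = 638.3
Maximum is from combination 1.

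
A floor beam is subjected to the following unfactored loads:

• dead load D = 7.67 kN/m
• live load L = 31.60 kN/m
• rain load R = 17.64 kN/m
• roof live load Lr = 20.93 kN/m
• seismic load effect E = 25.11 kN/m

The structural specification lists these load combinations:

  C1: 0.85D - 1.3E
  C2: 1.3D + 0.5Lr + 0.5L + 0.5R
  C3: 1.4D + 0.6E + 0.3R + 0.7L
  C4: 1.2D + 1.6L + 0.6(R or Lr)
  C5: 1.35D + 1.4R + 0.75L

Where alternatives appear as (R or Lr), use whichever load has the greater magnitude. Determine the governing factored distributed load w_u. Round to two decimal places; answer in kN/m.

72.32 kN/m

(R or Lr) → Lr = 20.93 kN/m.
C1: 0.85(7.67) - 1.3(25.11) = 6.52 - 32.64 = -26.12
C2: 1.3(7.67) + 0.5(20.93) + 0.5(31.60) + 0.5(17.64) = 9.97 + 10.47 + 15.80 + 8.82 = 45.06
C3: 1.4(7.67) + 0.6(25.11) + 0.3(17.64) + 0.7(31.60) = 10.74 + 15.07 + 5.29 + 22.12 = 53.22
C4: 1.2(7.67) + 1.6(31.60) + 0.6(20.93) = 9.20 + 50.56 + 12.56 = 72.32
C5: 1.35(7.67) + 1.4(17.64) + 0.75(31.60) = 10.35 + 24.70 + 23.70 = 58.75
Combination 4 governs: w_u = 72.32 kN/m.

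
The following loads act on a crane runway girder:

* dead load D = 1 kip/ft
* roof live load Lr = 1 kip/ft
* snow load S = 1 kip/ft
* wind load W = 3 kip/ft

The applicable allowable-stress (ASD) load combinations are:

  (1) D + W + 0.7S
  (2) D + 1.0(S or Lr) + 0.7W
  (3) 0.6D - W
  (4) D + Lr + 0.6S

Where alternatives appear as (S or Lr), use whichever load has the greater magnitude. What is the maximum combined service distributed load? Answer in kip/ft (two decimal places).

4.70 kip/ft

(S or Lr) → S = 1 kip/ft.
(1) 1.0(1) + 1.0(3) + 0.7(1) = 1.00 + 3.00 + 0.70 = 4.70
(2) 1.0(1) + 1.0(1) + 0.7(3) = 1.00 + 1.00 + 2.10 = 4.10
(3) 0.6(1) - 1.0(3) = 0.60 - 3.00 = -2.40
(4) 1.0(1) + 1.0(1) + 0.6(1) = 1.00 + 1.00 + 0.60 = 2.60
Combination 1 governs: w = 4.70 kip/ft.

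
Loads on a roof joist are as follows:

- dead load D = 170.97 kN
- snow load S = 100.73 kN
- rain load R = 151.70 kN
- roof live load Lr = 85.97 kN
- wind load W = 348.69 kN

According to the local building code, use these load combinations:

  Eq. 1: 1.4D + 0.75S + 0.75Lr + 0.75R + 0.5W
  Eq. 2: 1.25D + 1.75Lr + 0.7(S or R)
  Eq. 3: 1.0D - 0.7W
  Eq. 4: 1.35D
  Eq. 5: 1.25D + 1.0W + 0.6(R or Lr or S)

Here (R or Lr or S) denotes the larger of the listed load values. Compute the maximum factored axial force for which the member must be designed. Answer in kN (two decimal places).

667.50 kN

(S or R) → R = 151.70 kN; (R or Lr or S) → R = 151.70 kN.
Eq. 1: 1.4(170.97) + 0.75(100.73) + 0.75(85.97) + 0.75(151.70) + 0.5(348.69) = 667.50
Eq. 2: 1.25(170.97) + 1.75(85.97) + 0.7(151.70) = 213.71 + 150.45 + 106.19 = 470.35
Eq. 3: 1.0(170.97) - 0.7(348.69) = 170.97 - 244.08 = -73.11
Eq. 4: 1.35(170.97) = 230.81
Eq. 5: 1.25(170.97) + 1.0(348.69) + 0.6(151.70) = 213.71 + 348.69 + 91.02 = 653.42
The controlling combination is 1, giving 667.50 kN.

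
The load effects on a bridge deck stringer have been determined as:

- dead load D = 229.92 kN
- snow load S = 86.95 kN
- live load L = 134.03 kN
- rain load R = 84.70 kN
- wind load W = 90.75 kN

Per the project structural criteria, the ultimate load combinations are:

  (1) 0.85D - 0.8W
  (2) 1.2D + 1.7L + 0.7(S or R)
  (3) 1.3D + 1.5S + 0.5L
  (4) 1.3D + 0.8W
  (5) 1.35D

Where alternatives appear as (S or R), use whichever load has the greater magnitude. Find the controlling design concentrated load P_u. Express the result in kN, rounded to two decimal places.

564.62 kN

(S or R) → S = 86.95 kN.
(1) 0.85(229.92) - 0.8(90.75) = 195.43 - 72.60 = 122.83
(2) 1.2(229.92) + 1.7(134.03) + 0.7(86.95) = 275.90 + 227.85 + 60.87 = 564.62
(3) 1.3(229.92) + 1.5(86.95) + 0.5(134.03) = 496.34
(4) 1.3(229.92) + 0.8(90.75) = 298.90 + 72.60 = 371.50
(5) 1.35(229.92) = 310.39
Combination 2 governs: P_u = 564.62 kN.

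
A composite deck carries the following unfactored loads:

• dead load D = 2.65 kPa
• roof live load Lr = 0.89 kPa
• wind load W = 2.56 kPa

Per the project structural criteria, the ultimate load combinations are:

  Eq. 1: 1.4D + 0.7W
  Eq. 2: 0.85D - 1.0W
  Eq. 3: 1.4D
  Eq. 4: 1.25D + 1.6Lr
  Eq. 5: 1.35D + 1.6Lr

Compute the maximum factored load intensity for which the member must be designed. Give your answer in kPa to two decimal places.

Eq. 1: 1.4(2.65) + 0.7(2.56) = 3.71 + 1.79 = 5.50
Eq. 2: 0.85(2.65) - 1.0(2.56) = 2.25 - 2.56 = -0.31
Eq. 3: 1.4(2.65) = 3.71
Eq. 4: 1.25(2.65) + 1.6(0.89) = 4.74
Eq. 5: 1.35(2.65) + 1.6(0.89) = 3.58 + 1.42 = 5.00
The controlling combination is 1, giving 5.50 kPa.

5.50 kPa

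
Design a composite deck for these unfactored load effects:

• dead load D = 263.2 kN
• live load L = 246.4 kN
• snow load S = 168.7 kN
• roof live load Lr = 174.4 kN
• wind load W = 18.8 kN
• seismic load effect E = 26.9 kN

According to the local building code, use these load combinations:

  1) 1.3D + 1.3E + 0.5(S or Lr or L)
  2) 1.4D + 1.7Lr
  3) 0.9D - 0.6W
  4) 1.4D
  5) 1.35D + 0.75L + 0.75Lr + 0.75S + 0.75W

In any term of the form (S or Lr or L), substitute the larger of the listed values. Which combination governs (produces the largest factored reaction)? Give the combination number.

(S or Lr or L) → L = 246.4 kN.
1) 1.3(263.2) + 1.3(26.9) + 0.5(246.4) = 342.16 + 34.97 + 123.20 = 500.33
2) 1.4(263.2) + 1.7(174.4) = 368.48 + 296.48 = 664.96
3) 0.9(263.2) - 0.6(18.8) = 236.88 - 11.28 = 225.60
4) 1.4(263.2) = 368.48
5) 1.35(263.2) + 0.75(246.4) + 0.75(174.4) + 0.75(168.7) + 0.75(18.8) = 355.32 + 184.80 + 130.80 + 126.53 + 14.10 = 811.55
The largest value is 811.55 kN from combination 5.

Combination 5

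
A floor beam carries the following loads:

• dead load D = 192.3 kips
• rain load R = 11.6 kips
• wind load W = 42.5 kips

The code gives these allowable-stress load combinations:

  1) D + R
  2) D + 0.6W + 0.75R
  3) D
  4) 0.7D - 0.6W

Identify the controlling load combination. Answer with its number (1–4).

Combination 2

1) 1.0(192.3) + 1.0(11.6) = 203.9
2) 1.0(192.3) + 0.6(42.5) + 0.75(11.6) = 226.5
3) 1.0(192.3) = 192.3
4) 0.7(192.3) - 0.6(42.5) = 109.1
The largest value is 226.5 kips from combination 2.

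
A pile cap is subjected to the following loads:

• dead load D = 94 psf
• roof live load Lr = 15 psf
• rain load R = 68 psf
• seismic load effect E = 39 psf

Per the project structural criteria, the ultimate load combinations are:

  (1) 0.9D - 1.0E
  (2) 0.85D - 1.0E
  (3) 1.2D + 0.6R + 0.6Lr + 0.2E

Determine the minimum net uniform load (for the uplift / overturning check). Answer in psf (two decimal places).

40.90 psf

(1) 0.9(94) - 1.0(39) = 45.60
(2) 0.85(94) - 1.0(39) = 40.90
(3) 1.2(94) + 0.6(68) + 0.6(15) + 0.2(39) = 170.40
Combination 2 gives the minimum: 40.90 psf.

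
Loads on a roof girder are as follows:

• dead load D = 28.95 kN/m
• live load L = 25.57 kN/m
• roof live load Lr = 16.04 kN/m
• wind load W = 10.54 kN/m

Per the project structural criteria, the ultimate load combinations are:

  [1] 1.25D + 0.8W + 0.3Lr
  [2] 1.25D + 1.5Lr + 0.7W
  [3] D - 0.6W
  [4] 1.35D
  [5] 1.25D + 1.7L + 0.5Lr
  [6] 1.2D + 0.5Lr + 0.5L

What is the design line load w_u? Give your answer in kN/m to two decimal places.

87.68 kN/m

[1] 1.25(28.95) + 0.8(10.54) + 0.3(16.04) = 36.19 + 8.43 + 4.81 = 49.43
[2] 1.25(28.95) + 1.5(16.04) + 0.7(10.54) = 36.19 + 24.06 + 7.38 = 67.63
[3] 1.0(28.95) - 0.6(10.54) = 28.95 - 6.32 = 22.63
[4] 1.35(28.95) = 39.08
[5] 1.25(28.95) + 1.7(25.57) + 0.5(16.04) = 36.19 + 43.47 + 8.02 = 87.68
[6] 1.2(28.95) + 0.5(16.04) + 0.5(25.57) = 34.74 + 8.02 + 12.79 = 55.55
Maximum is from combination 5.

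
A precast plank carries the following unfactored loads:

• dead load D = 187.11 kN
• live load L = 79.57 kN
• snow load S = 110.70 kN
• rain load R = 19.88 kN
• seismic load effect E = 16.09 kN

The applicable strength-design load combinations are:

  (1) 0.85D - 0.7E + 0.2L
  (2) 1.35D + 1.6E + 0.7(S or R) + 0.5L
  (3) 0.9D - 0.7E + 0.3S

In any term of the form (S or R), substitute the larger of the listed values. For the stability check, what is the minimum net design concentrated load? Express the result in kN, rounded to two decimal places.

163.69 kN

(S or R) → S = 110.70 kN.
(1) 0.85(187.11) - 0.7(16.09) + 0.2(79.57) = 163.69
(2) 1.35(187.11) + 1.6(16.09) + 0.7(110.70) + 0.5(79.57) = 395.62
(3) 0.9(187.11) - 0.7(16.09) + 0.3(110.70) = 190.35
Combination 1 gives the minimum: 163.69 kN.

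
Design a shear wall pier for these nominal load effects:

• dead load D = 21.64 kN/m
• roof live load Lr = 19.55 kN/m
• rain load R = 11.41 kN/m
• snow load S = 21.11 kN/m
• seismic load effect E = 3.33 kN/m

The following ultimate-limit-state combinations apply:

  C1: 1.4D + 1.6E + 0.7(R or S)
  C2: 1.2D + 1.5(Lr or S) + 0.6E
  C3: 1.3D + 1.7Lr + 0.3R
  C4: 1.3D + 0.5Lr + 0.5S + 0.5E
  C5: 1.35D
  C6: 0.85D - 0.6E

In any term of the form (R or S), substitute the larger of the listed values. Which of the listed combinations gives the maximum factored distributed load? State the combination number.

Combination 3

(R or S) → S = 21.11 kN/m; (Lr or S) → S = 21.11 kN/m.
C1: 1.4(21.64) + 1.6(3.33) + 0.7(21.11) = 50.40
C2: 1.2(21.64) + 1.5(21.11) + 0.6(3.33) = 59.63
C3: 1.3(21.64) + 1.7(19.55) + 0.3(11.41) = 28.13 + 33.24 + 3.42 = 64.79
C4: 1.3(21.64) + 0.5(19.55) + 0.5(21.11) + 0.5(3.33) = 50.13
C5: 1.35(21.64) = 29.21
C6: 0.85(21.64) - 0.6(3.33) = 16.40
The largest value is 64.79 kN/m from combination 3.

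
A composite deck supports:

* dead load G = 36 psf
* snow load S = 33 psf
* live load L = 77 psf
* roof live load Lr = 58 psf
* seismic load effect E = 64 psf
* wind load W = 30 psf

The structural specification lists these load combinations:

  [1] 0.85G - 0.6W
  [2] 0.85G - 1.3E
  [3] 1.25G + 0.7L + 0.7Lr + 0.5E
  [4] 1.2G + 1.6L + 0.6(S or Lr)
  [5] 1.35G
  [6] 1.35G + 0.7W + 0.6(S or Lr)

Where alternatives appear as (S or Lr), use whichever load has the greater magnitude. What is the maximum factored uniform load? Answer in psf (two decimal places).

201.20 psf

(S or Lr) → Lr = 58 psf.
[1] 0.85(36) - 0.6(30) = 12.60
[2] 0.85(36) - 1.3(64) = -52.60
[3] 1.25(36) + 0.7(77) + 0.7(58) + 0.5(64) = 171.50
[4] 1.2(36) + 1.6(77) + 0.6(58) = 201.20
[5] 1.35(36) = 48.60
[6] 1.35(36) + 0.7(30) + 0.6(58) = 104.40
The controlling combination is 4, giving 201.20 psf.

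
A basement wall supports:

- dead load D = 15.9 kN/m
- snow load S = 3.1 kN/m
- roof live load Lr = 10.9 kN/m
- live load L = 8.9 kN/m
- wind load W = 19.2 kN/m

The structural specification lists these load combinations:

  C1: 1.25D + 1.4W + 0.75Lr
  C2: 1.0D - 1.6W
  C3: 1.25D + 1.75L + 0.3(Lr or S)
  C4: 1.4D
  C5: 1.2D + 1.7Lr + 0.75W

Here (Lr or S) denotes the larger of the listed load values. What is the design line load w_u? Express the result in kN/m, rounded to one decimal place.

(Lr or S) → Lr = 10.9 kN/m.
C1: 1.25(15.9) + 1.4(19.2) + 0.75(10.9) = 54.9
C2: 1.0(15.9) - 1.6(19.2) = 15.9 - 30.7 = -14.8
C3: 1.25(15.9) + 1.75(8.9) + 0.3(10.9) = 38.7
C4: 1.4(15.9) = 22.3
C5: 1.2(15.9) + 1.7(10.9) + 0.75(19.2) = 19.1 + 18.5 + 14.4 = 52.0
Combination 1 governs: w_u = 54.9 kN/m.

54.9 kN/m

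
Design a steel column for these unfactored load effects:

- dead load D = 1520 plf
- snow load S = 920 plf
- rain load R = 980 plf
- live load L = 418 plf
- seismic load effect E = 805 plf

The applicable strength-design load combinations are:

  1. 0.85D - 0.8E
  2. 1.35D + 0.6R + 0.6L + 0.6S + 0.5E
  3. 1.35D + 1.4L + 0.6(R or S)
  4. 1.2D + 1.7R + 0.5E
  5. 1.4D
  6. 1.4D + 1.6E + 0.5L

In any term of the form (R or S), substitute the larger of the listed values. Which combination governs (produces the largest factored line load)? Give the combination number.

Combination 4

(R or S) → R = 980 plf.
1. 0.85(1520) - 0.8(805) = 1292.0 - 644.0 = 648.0
2. 1.35(1520) + 0.6(980) + 0.6(418) + 0.6(920) + 0.5(805) = 2052.0 + 588.0 + 250.8 + 552.0 + 402.5 = 3845.3
3. 1.35(1520) + 1.4(418) + 0.6(980) = 2052.0 + 585.2 + 588.0 = 3225.2
4. 1.2(1520) + 1.7(980) + 0.5(805) = 1824.0 + 1666.0 + 402.5 = 3892.5
5. 1.4(1520) = 2128.0
6. 1.4(1520) + 1.6(805) + 0.5(418) = 2128.0 + 1288.0 + 209.0 = 3625.0
The largest value is 3892.5 plf from combination 4.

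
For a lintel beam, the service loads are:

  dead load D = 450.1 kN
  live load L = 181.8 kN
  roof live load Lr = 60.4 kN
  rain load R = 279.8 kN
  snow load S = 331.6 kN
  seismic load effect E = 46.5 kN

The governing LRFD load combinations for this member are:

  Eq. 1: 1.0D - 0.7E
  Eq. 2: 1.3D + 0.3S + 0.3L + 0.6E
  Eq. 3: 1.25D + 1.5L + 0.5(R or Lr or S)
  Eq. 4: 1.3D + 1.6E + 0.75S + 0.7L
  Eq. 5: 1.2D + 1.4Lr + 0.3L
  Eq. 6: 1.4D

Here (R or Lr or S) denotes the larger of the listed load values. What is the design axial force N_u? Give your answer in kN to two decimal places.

1035.49 kN

(R or Lr or S) → S = 331.6 kN.
Eq. 1: 1.0(450.1) - 0.7(46.5) = 450.10 - 32.55 = 417.55
Eq. 2: 1.3(450.1) + 0.3(331.6) + 0.3(181.8) + 0.6(46.5) = 585.13 + 99.48 + 54.54 + 27.90 = 767.05
Eq. 3: 1.25(450.1) + 1.5(181.8) + 0.5(331.6) = 562.63 + 272.70 + 165.80 = 1001.13
Eq. 4: 1.3(450.1) + 1.6(46.5) + 0.75(331.6) + 0.7(181.8) = 585.13 + 74.40 + 248.70 + 127.26 = 1035.49
Eq. 5: 1.2(450.1) + 1.4(60.4) + 0.3(181.8) = 540.12 + 84.56 + 54.54 = 679.22
Eq. 6: 1.4(450.1) = 630.14
Combination 4 governs: N_u = 1035.49 kN.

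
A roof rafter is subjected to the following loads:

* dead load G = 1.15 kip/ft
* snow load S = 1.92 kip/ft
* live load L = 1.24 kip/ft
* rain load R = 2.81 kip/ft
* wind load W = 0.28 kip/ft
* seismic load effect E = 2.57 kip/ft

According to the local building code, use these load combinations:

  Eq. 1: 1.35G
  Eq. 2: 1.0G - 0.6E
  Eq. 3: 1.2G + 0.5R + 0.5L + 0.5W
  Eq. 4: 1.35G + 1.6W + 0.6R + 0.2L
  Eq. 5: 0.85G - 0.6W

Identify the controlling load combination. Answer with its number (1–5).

Eq. 1: 1.35(1.15) = 1.55
Eq. 2: 1.0(1.15) - 0.6(2.57) = 1.15 - 1.54 = -0.39
Eq. 3: 1.2(1.15) + 0.5(2.81) + 0.5(1.24) + 0.5(0.28) = 1.38 + 1.41 + 0.62 + 0.14 = 3.55
Eq. 4: 1.35(1.15) + 1.6(0.28) + 0.6(2.81) + 0.2(1.24) = 3.93
Eq. 5: 0.85(1.15) - 0.6(0.28) = 0.98 - 0.17 = 0.81
The largest value is 3.93 kip/ft from combination 4.

Combination 4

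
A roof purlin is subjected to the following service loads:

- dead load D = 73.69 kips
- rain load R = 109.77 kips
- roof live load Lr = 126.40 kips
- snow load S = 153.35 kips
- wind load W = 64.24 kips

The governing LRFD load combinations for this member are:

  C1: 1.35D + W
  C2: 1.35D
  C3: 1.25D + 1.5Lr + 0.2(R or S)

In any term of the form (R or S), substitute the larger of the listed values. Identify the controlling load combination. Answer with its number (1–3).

(R or S) → S = 153.35 kips.
C1: 1.35(73.69) + 1.0(64.24) = 163.72
C2: 1.35(73.69) = 99.48
C3: 1.25(73.69) + 1.5(126.40) + 0.2(153.35) = 312.38
The largest value is 312.38 kips from combination 3.

Combination 3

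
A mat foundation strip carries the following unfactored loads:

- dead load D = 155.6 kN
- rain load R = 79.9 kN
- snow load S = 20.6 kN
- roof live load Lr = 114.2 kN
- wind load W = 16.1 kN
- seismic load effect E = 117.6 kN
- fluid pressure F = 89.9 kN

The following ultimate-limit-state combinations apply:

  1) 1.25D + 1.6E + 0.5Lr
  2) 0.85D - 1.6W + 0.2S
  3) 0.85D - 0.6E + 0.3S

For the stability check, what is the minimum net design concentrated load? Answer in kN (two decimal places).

67.88 kN

1) 1.25(155.6) + 1.6(117.6) + 0.5(114.2) = 194.50 + 188.16 + 57.10 = 439.76
2) 0.85(155.6) - 1.6(16.1) + 0.2(20.6) = 132.26 - 25.76 + 4.12 = 110.62
3) 0.85(155.6) - 0.6(117.6) + 0.3(20.6) = 132.26 - 70.56 + 6.18 = 67.88
Combination 3 gives the minimum: 67.88 kN.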